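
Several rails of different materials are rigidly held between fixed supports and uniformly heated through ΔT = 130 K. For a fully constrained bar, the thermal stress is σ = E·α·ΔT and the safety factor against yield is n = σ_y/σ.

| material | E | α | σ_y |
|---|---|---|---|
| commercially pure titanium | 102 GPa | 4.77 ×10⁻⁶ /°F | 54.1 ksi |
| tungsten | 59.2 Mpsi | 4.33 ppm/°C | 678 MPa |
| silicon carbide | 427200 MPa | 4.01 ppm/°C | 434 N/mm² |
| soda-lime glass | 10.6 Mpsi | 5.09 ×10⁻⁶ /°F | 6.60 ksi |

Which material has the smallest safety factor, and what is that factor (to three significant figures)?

soda-lime glass, n = 0.523

With everything in SI (GPa, ×10⁻⁶/K, MPa):
  commercially pure titanium: E = 102.0, α = 8.59, σ_y = 373.0 → σ = 114 MPa, n = 3.28
  tungsten: E = 408.2, α = 4.33, σ_y = 678.0 → σ = 230 MPa, n = 2.95
  silicon carbide: E = 427.2, α = 4.01, σ_y = 434.0 → σ = 223 MPa, n = 1.95
  soda-lime glass: E = 73.08, α = 9.16, σ_y = 45.51 → σ = 87.0 MPa, n = 0.523
The minimum is soda-lime glass at n = 0.523.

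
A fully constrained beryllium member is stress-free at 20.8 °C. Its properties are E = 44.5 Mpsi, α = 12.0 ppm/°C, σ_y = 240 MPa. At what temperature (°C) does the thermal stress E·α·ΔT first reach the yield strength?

E = 44.5 Mpsi = 306.8 GPa.
E·α·ΔT = 240.0 MPa ⇒ ΔT = 240.0 / (306.8×10³ × 12.0×10⁻⁶) = 65.19 K.
T = 20.8 + 65.19 = 85.99 °C.

86.0 °C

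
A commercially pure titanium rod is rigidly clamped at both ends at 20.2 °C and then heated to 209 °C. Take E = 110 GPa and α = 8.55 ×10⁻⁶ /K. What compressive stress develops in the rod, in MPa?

178 MPa

ΔT = 188.8 K. Constrained thermal stress σ = E·α·ΔT = 110.0×10³ MPa × 8.55×10⁻⁶ × 188.8 = 178 MPa (compressive).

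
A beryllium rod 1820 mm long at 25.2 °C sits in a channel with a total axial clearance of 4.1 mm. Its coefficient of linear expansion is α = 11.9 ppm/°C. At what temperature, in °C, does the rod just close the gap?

α·L₀·ΔT = 4.1 mm ⇒ ΔT = 4.1 / (11.9×10⁻⁶ × 1820.0) = 189.3 K.
T = 25.2 + 189.3 = 214.5 °C.

215 °C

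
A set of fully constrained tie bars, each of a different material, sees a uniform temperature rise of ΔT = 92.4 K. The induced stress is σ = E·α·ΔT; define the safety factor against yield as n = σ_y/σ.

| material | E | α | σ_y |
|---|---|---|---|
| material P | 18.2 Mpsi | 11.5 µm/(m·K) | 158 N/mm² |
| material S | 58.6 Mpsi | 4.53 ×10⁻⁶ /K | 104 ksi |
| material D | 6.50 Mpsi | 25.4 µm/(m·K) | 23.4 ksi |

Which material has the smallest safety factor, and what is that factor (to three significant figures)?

In consistent units (E in GPa, α in ×10⁻⁶/K, σ_y in MPa):
  material P: E = 125.5, α = 11.5, σ_y = 158.0 → σ = 133 MPa, n = 1.18
  material S: E = 404.0, α = 4.53, σ_y = 717.1 → σ = 169 MPa, n = 4.24
  material D: E = 44.82, α = 25.4, σ_y = 161.3 → σ = 105 MPa, n = 1.53
Material P has the lowest safety factor, n = 1.18.

material P, n = 1.18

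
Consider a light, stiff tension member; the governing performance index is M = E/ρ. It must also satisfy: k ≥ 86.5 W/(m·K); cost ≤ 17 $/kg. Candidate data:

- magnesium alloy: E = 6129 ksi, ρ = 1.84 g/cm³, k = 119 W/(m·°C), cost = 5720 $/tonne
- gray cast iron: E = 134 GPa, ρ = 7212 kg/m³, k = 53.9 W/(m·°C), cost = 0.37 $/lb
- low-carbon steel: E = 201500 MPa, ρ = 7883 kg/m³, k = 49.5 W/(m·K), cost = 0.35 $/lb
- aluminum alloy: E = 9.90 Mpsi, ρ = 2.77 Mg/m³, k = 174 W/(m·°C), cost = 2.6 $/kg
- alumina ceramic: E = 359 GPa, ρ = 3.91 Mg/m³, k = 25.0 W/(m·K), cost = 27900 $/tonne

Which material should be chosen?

aluminum alloy

Screen on constraints: k ≥ 86.5 W/(m·K); cost ≤ 17 $/kg. Survivors: magnesium alloy, aluminum alloy.
Normalizing units and computing the index:
  magnesium alloy: E = 42.26 GPa, ρ = 1840 kg/m³
  aluminum alloy: E = 68.26 GPa, ρ = 2770 kg/m³
  aluminum alloy: M = 24.6 MN·m/kg
  magnesium alloy: M = 23.0 MN·m/kg
Aluminum alloy ranks first.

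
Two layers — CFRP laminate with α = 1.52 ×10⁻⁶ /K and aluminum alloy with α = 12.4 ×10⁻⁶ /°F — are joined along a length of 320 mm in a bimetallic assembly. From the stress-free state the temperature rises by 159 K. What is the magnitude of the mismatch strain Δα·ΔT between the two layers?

aluminum alloy: α = 12.4×10⁻⁶/°F × 9/5 = 22.3×10⁻⁶/K.
Δα = |1.52 − 22.3|×10⁻⁶/K = 20.8×10⁻⁶/K.
Mismatch strain = Δα·ΔT = 20.8×10⁻⁶ × 159.0 = 3.31×10⁻³.

3.31×10⁻³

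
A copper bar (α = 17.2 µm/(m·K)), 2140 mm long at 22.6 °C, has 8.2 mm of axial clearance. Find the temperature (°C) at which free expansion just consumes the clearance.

α·L₀·ΔT = 8.2 mm ⇒ ΔT = 8.2 / (17.2×10⁻⁶ × 2140.0) = 222.8 K.
T = 22.6 + 222.8 = 245.4 °C.

245 °C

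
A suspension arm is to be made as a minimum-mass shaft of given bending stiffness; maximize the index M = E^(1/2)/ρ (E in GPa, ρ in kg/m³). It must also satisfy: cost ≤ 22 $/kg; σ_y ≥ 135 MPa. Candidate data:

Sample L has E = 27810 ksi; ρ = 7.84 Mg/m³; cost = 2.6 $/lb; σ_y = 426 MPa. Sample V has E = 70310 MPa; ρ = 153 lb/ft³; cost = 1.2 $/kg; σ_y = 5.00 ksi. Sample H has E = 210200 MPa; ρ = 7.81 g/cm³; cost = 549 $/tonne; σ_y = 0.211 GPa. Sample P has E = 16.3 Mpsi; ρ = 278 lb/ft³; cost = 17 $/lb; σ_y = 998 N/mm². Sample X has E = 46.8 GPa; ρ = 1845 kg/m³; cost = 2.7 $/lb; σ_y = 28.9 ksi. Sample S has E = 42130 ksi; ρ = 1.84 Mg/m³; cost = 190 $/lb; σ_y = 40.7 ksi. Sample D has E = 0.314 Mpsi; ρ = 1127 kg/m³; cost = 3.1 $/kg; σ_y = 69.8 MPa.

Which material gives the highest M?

Screen on constraints: cost ≤ 22 $/kg; σ_y ≥ 135 MPa. Survivors: sample L, sample H, sample X.
After converting to SI:
  sample L: E = 191.7 GPa, ρ = 7840 kg/m³
  sample H: E = 210.2 GPa, ρ = 7810 kg/m³
  sample X: E = 46.80 GPa, ρ = 1845 kg/m³
  sample X: M = 3.71×10⁻³
  sample H: M = 1.86×10⁻³
  sample L: M = 1.77×10⁻³
Sample X has the largest M.

sample X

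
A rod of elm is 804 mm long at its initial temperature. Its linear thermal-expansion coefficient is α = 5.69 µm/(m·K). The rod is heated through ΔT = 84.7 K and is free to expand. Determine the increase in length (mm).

0.387 mm

ΔL = α·L₀·ΔT = 5.69×10⁻⁶ × 804 mm × 84.70 K = 0.387 mm.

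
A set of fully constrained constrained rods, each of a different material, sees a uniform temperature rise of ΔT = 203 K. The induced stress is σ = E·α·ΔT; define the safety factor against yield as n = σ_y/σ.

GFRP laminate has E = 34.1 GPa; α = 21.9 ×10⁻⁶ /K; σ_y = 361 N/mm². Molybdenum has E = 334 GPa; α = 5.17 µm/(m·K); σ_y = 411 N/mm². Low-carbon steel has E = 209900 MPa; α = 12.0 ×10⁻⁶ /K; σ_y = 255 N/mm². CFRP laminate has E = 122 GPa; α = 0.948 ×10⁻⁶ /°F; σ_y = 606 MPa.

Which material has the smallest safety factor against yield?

In consistent units (E in GPa, α in ×10⁻⁶/K, σ_y in MPa):
  GFRP laminate: E = 34.10, α = 21.9, σ_y = 361.0 → σ = 152 MPa, n = 2.38
  molybdenum: E = 334.0, α = 5.17, σ_y = 411.0 → σ = 351 MPa, n = 1.17
  low-carbon steel: E = 209.9, α = 12.0, σ_y = 255.0 → σ = 511 MPa, n = 0.499
  CFRP laminate: E = 122.0, α = 1.71, σ_y = 606.0 → σ = 42.3 MPa, n = 14.3
The minimum is low-carbon steel at n = 0.499.

low-carbon steel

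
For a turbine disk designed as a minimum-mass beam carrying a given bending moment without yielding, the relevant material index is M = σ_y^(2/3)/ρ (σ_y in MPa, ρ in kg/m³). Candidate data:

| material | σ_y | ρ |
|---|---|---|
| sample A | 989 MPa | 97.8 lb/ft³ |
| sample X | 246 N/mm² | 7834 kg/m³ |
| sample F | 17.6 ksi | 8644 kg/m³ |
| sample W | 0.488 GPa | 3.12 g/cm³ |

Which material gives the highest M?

sample A

After converting to SI:
  sample A: σ_y = 989.0 MPa, ρ = 1567 kg/m³
  sample X: σ_y = 246.0 MPa, ρ = 7834 kg/m³
  sample F: σ_y = 121.3 MPa, ρ = 8644 kg/m³
  sample W: σ_y = 488.0 MPa, ρ = 3120 kg/m³
  sample A: M = 63.4×10⁻³
  sample W: M = 19.9×10⁻³
  sample X: M = 5.01×10⁻³
  sample F: M = 2.84×10⁻³
Sample A has the largest M.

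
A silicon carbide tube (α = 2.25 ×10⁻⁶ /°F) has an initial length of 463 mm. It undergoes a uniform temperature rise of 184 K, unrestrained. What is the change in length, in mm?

Convert α: 2.25×10⁻⁶/°F × (9/5) = 4.05×10⁻⁶/K.
ΔL = α·L₀·ΔT = 4.05×10⁻⁶ × 463 mm × 184.0 K = 0.345 mm.

0.345 mm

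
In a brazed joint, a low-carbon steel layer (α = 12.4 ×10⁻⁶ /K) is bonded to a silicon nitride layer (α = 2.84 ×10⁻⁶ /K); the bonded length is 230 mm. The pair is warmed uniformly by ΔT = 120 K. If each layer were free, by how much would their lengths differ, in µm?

Δα = |12.4 − 2.84|×10⁻⁶/K = 9.56×10⁻⁶/K.
ΔL_mismatch = Δα·L·ΔT = 9.56×10⁻⁶ × 230.0 mm × 120.0 K = 264 µm.

264 µm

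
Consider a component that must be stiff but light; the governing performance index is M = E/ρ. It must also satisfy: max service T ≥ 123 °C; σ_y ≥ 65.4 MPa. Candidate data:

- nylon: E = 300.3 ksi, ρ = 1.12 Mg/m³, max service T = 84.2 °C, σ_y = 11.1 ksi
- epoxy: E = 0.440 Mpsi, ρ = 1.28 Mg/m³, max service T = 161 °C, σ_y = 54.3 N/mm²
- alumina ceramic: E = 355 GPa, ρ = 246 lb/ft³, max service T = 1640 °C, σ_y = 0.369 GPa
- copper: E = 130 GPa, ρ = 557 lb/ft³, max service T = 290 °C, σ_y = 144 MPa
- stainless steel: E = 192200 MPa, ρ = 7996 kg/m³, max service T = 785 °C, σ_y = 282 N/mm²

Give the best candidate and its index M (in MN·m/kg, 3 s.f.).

alumina ceramic, M = 90.1 MN·m/kg

Screen on constraints: max service T ≥ 123 °C; σ_y ≥ 65.4 MPa. Survivors: alumina ceramic, copper, stainless steel.
Putting every candidate on a common basis:
  alumina ceramic: E = 355.0 GPa, ρ = 3941 kg/m³
  copper: E = 130.0 GPa, ρ = 8922 kg/m³
  stainless steel: E = 192.2 GPa, ρ = 7996 kg/m³
  alumina ceramic: M = 90.1 MN·m/kg
  stainless steel: M = 24.0 MN·m/kg
  copper: M = 14.6 MN·m/kg
Alumina ceramic has the largest M.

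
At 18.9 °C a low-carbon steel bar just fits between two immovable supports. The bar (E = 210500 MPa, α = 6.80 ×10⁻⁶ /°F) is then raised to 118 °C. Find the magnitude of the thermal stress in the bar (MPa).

E = 210500 MPa = 210.5 GPa.
α = 6.80×10⁻⁶/°F × 9/5 = 12.2×10⁻⁶/K.
ΔT = 99.10 K. Constrained thermal stress σ = E·α·ΔT = 210.5×10³ MPa × 12.2×10⁻⁶ × 99.10 = 255 MPa (compressive).

255 MPa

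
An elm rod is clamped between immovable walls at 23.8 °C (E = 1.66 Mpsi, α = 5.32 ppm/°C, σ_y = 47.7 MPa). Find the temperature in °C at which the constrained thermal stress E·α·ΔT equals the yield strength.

807 °C

E = 1.66 Mpsi = 11.45 GPa.
E·α·ΔT = 47.70 MPa ⇒ ΔT = 47.70 / (11.45×10³ × 5.32×10⁻⁶) = 783.4 K.
T = 23.8 + 783.4 = 807.2 °C.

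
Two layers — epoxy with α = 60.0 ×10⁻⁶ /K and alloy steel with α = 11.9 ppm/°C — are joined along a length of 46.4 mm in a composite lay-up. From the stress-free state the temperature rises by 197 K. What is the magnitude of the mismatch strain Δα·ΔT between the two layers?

9.48×10⁻³

Δα = |60.0 − 11.9|×10⁻⁶/K = 48.1×10⁻⁶/K.
Mismatch strain = Δα·ΔT = 48.1×10⁻⁶ × 197.0 = 9.48×10⁻³.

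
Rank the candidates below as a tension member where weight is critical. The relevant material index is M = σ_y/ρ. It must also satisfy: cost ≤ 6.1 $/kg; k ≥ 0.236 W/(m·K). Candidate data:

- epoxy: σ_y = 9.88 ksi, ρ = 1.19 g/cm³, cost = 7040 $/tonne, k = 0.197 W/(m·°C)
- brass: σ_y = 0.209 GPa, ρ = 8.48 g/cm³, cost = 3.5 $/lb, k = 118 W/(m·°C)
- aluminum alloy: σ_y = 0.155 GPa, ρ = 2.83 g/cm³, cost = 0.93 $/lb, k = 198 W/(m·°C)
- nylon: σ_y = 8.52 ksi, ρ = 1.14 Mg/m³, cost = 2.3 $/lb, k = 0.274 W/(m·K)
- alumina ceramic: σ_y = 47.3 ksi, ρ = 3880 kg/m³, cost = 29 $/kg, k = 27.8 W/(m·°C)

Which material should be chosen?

aluminum alloy

Screen on constraints: cost ≤ 6.1 $/kg; k ≥ 0.236 W/(m·K). Survivors: aluminum alloy, nylon.
Normalizing units and computing the index:
  aluminum alloy: σ_y = 155.0 MPa, ρ = 2830 kg/m³
  nylon: σ_y = 58.74 MPa, ρ = 1140 kg/m³
  aluminum alloy: M = 54.8 kN·m/kg
  nylon: M = 51.5 kN·m/kg
Highest index: aluminum alloy.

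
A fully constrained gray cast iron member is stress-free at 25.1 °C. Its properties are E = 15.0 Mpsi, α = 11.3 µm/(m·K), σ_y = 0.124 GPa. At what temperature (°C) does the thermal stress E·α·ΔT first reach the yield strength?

E = 15.0 Mpsi = 103.4 GPa.
σ_y = 0.124 GPa = 124.0 MPa.
E·α·ΔT = 124.0 MPa ⇒ ΔT = 124.0 / (103.4×10³ × 11.3×10⁻⁶) = 106.1 K.
T = 25.1 + 106.1 = 131.2 °C.

131 °C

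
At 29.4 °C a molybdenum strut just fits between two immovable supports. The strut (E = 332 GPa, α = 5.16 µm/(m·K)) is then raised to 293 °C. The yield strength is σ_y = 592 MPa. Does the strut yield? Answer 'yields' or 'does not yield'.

does not yield

ΔT = 263.6 K. Constrained thermal stress σ = E·α·ΔT = 332.0×10³ MPa × 5.16×10⁻⁶ × 263.6 = 452 MPa (compressive).
Compare to σ_y = 592 MPa: σ < σ_y, so it does not yield.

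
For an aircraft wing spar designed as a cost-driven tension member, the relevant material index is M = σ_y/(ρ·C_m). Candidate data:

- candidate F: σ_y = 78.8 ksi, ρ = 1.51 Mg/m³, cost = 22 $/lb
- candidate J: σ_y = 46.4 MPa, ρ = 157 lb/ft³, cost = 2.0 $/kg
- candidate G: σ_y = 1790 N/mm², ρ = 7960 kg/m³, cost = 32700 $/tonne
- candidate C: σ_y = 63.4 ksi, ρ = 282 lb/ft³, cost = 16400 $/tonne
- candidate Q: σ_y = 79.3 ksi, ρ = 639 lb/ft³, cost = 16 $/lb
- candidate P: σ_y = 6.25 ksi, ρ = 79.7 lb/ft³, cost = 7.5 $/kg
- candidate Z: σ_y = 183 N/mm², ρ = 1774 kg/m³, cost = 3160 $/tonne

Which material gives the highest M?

Convert each candidate to consistent units, then evaluate M:
  candidate F: σ_y = 543.3 MPa, ρ = 1510 kg/m³, cost = 48.50 $/kg
  candidate J: σ_y = 46.40 MPa, ρ = 2515 kg/m³, cost = 2.000 $/kg
  candidate G: σ_y = 1790 MPa, ρ = 7960 kg/m³, cost = 32.70 $/kg
  candidate C: σ_y = 437.1 MPa, ρ = 4517 kg/m³, cost = 16.40 $/kg
  candidate Q: σ_y = 546.8 MPa, ρ = 10240 kg/m³, cost = 35.27 $/kg
  candidate P: σ_y = 43.09 MPa, ρ = 1277 kg/m³, cost = 7.500 $/kg
  candidate Z: σ_y = 183.0 MPa, ρ = 1774 kg/m³, cost = 3.160 $/kg
  candidate Z: M = 32.6 kN·m per $
  candidate J: M = 9.23 kN·m per $
  candidate F: M = 7.42 kN·m per $
  candidate G: M = 6.88 kN·m per $
  candidate C: M = 5.90 kN·m per $
  candidate P: M = 4.50 kN·m per $
  candidate Q: M = 1.51 kN·m per $
The maximum is for candidate Z.

candidate Z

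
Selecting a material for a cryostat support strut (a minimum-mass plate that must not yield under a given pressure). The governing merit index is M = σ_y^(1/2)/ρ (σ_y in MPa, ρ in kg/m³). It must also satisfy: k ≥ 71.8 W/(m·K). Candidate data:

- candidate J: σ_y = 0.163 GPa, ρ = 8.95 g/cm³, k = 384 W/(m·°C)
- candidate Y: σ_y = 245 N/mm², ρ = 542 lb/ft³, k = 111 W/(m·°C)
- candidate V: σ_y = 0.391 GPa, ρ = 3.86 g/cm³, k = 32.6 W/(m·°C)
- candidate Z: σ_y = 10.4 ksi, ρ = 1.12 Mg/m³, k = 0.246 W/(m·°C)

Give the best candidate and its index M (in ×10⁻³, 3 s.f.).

Screen on constraints: k ≥ 71.8 W/(m·K). Survivors: candidate J, candidate Y.
Normalizing units and computing the index:
  candidate J: σ_y = 163.0 MPa, ρ = 8950 kg/m³
  candidate Y: σ_y = 245.0 MPa, ρ = 8682 kg/m³
  candidate Y: M = 1.80×10⁻³
  candidate J: M = 1.43×10⁻³
Candidate Y has the largest M.

candidate Y, M = 1.80×10⁻³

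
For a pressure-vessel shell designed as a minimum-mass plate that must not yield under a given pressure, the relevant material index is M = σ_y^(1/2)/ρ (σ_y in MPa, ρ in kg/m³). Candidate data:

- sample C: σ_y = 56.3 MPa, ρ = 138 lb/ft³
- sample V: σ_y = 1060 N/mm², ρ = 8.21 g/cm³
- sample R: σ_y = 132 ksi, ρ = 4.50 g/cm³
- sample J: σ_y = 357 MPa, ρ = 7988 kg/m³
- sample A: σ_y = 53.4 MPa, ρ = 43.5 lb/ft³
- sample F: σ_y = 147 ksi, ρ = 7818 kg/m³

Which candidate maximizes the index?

In SI units:
  sample C: σ_y = 56.30 MPa, ρ = 2211 kg/m³
  sample V: σ_y = 1060 MPa, ρ = 8210 kg/m³
  sample R: σ_y = 910.1 MPa, ρ = 4500 kg/m³
  sample J: σ_y = 357.0 MPa, ρ = 7988 kg/m³
  sample A: σ_y = 53.40 MPa, ρ = 696.8 kg/m³
  sample F: σ_y = 1014 MPa, ρ = 7818 kg/m³
  sample A: M = 10.5×10⁻³
  sample R: M = 6.70×10⁻³
  sample F: M = 4.07×10⁻³
  sample V: M = 3.97×10⁻³
  sample C: M = 3.39×10⁻³
  sample J: M = 2.37×10⁻³
Sample A has the largest M.

sample A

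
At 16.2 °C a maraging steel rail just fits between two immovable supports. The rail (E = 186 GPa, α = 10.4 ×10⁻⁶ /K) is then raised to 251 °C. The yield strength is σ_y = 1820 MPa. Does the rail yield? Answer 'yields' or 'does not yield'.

ΔT = 234.8 K. Constrained thermal stress σ = E·α·ΔT = 186.0×10³ MPa × 10.4×10⁻⁶ × 234.8 = 454 MPa (compressive).
Compare to σ_y = 1820 MPa: σ < σ_y, so it does not yield.

does not yield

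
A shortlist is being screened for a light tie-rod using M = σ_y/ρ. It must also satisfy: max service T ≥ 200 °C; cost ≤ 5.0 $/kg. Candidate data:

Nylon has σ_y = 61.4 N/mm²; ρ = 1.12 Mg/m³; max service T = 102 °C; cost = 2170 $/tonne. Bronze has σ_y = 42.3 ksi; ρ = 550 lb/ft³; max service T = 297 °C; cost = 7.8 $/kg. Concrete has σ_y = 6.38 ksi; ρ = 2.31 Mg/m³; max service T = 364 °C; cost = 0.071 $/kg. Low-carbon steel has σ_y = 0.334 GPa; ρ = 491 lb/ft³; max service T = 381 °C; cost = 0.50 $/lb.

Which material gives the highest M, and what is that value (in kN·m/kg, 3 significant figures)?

Screen on constraints: max service T ≥ 200 °C; cost ≤ 5.0 $/kg. Survivors: concrete, low-carbon steel.
Convert each candidate to consistent units, then evaluate M:
  concrete: σ_y = 43.99 MPa, ρ = 2310 kg/m³
  low-carbon steel: σ_y = 334.0 MPa, ρ = 7865 kg/m³
  low-carbon steel: M = 42.5 kN·m/kg
  concrete: M = 19.0 kN·m/kg
The maximum is for low-carbon steel.

low-carbon steel, M = 42.5 kN·m/kg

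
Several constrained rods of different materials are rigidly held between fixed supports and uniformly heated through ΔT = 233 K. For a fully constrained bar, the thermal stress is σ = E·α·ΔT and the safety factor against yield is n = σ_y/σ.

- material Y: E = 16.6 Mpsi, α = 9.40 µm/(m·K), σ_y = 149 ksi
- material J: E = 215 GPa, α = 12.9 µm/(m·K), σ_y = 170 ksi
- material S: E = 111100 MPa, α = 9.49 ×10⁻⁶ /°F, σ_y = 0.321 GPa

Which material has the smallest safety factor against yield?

material S

With everything in SI (GPa, ×10⁻⁶/K, MPa):
  material Y: E = 114.5, α = 9.40, σ_y = 1027 → σ = 251 MPa, n = 4.10
  material J: E = 215.0, α = 12.9, σ_y = 1172 → σ = 646 MPa, n = 1.81
  material S: E = 111.1, α = 17.1, σ_y = 321.0 → σ = 442 MPa, n = 0.726
Smallest n: material S with n = 0.726.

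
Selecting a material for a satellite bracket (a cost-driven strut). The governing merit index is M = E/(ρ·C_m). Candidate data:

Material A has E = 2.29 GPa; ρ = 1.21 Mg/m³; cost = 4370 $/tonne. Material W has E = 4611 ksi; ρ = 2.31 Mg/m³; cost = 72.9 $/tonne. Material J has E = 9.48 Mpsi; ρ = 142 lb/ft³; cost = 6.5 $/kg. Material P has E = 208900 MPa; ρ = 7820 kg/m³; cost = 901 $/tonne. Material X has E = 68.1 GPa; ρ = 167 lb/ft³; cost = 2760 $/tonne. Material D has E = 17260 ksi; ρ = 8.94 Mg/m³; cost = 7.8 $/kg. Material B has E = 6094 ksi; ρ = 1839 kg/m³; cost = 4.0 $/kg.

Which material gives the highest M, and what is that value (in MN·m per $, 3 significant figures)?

material W, M = 189 MN·m per $

Normalizing units and computing the index:
  material A: E = 2.290 GPa, ρ = 1210 kg/m³, cost = 4.370 $/kg
  material W: E = 31.79 GPa, ρ = 2310 kg/m³, cost = 0.07290 $/kg
  material J: E = 65.36 GPa, ρ = 2275 kg/m³, cost = 6.500 $/kg
  material P: E = 208.9 GPa, ρ = 7820 kg/m³, cost = 0.9010 $/kg
  material X: E = 68.10 GPa, ρ = 2675 kg/m³, cost = 2.760 $/kg
  material D: E = 119.0 GPa, ρ = 8940 kg/m³, cost = 7.800 $/kg
  material B: E = 42.02 GPa, ρ = 1839 kg/m³, cost = 4.000 $/kg
  material W: M = 189 MN·m per $
  material P: M = 29.6 MN·m per $
  material X: M = 9.22 MN·m per $
  material B: M = 5.71 MN·m per $
  material J: M = 4.42 MN·m per $
  material D: M = 1.71 MN·m per $
  material A: M = 0.433 MN·m per $
The maximum is for material W.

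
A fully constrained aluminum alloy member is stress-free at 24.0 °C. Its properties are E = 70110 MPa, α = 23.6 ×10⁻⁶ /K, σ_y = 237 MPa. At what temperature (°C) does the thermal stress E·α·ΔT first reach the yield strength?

167 °C

E = 70110 MPa = 70.11 GPa.
E·α·ΔT = 237.0 MPa ⇒ ΔT = 237.0 / (70.11×10³ × 23.6×10⁻⁶) = 143.2 K.
T = 24.0 + 143.2 = 167.2 °C.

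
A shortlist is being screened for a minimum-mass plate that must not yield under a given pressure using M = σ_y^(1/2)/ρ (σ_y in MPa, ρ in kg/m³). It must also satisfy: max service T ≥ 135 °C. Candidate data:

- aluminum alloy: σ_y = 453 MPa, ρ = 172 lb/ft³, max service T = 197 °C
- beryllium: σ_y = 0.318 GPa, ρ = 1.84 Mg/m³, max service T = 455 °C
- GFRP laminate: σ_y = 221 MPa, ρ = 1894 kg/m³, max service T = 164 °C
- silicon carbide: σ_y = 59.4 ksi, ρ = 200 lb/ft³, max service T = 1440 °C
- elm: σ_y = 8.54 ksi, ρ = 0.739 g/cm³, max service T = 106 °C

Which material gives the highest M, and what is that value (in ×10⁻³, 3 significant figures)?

beryllium, M = 9.69×10⁻³

Screen on constraints: max service T ≥ 135 °C. Survivors: aluminum alloy, beryllium, GFRP laminate, silicon carbide.
Convert each candidate to consistent units, then evaluate M:
  aluminum alloy: σ_y = 453.0 MPa, ρ = 2755 kg/m³
  beryllium: σ_y = 318.0 MPa, ρ = 1840 kg/m³
  GFRP laminate: σ_y = 221.0 MPa, ρ = 1894 kg/m³
  silicon carbide: σ_y = 409.5 MPa, ρ = 3204 kg/m³
  beryllium: M = 9.69×10⁻³
  GFRP laminate: M = 7.85×10⁻³
  aluminum alloy: M = 7.73×10⁻³
  silicon carbide: M = 6.32×10⁻³
Beryllium has the largest M.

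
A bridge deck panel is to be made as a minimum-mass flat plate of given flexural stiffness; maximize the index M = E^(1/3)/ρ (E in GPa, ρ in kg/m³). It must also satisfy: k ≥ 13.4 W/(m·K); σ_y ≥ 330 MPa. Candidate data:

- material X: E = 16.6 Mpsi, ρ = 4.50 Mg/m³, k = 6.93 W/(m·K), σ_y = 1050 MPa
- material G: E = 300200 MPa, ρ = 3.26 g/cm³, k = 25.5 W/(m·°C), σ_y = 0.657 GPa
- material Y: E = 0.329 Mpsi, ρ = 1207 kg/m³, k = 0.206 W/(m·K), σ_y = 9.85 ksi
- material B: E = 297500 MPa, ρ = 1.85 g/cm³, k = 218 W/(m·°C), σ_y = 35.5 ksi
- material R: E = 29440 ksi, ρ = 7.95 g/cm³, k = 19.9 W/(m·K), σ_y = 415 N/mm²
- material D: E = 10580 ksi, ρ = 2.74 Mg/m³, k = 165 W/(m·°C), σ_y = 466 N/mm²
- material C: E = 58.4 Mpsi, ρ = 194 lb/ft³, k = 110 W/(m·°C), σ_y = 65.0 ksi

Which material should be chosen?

Screen on constraints: k ≥ 13.4 W/(m·K); σ_y ≥ 330 MPa. Survivors: material G, material R, material D, material C.
Normalizing units and computing the index:
  material G: E = 300.2 GPa, ρ = 3260 kg/m³
  material R: E = 203.0 GPa, ρ = 7950 kg/m³
  material D: E = 72.95 GPa, ρ = 2740 kg/m³
  material C: E = 402.7 GPa, ρ = 3108 kg/m³
  material C: M = 2.38×10⁻³
  material G: M = 2.05×10⁻³
  material D: M = 1.52×10⁻³
  material R: M = 0.739×10⁻³
Material C ranks first.

material C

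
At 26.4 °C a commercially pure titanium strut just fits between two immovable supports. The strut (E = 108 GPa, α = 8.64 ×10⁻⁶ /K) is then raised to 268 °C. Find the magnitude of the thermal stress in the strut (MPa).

ΔT = 241.6 K. Constrained thermal stress σ = E·α·ΔT = 108.0×10³ MPa × 8.64×10⁻⁶ × 241.6 = 225 MPa (compressive).

225 MPa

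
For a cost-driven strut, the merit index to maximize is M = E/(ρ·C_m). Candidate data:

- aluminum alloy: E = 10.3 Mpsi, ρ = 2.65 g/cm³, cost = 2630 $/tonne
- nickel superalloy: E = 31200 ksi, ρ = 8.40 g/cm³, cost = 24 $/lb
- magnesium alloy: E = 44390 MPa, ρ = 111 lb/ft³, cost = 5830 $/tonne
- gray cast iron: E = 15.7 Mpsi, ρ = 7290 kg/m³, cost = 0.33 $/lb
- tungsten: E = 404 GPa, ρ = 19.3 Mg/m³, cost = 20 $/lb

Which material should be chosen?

In SI units:
  aluminum alloy: E = 71.02 GPa, ρ = 2650 kg/m³, cost = 2.630 $/kg
  nickel superalloy: E = 215.1 GPa, ρ = 8400 kg/m³, cost = 52.91 $/kg
  magnesium alloy: E = 44.39 GPa, ρ = 1778 kg/m³, cost = 5.830 $/kg
  gray cast iron: E = 108.2 GPa, ρ = 7290 kg/m³, cost = 0.7275 $/kg
  tungsten: E = 404.0 GPa, ρ = 19300 kg/m³, cost = 44.09 $/kg
  gray cast iron: M = 20.4 MN·m per $
  aluminum alloy: M = 10.2 MN·m per $
  magnesium alloy: M = 4.28 MN·m per $
  nickel superalloy: M = 0.484 MN·m per $
  tungsten: M = 0.475 MN·m per $
The maximum is for gray cast iron.

gray cast iron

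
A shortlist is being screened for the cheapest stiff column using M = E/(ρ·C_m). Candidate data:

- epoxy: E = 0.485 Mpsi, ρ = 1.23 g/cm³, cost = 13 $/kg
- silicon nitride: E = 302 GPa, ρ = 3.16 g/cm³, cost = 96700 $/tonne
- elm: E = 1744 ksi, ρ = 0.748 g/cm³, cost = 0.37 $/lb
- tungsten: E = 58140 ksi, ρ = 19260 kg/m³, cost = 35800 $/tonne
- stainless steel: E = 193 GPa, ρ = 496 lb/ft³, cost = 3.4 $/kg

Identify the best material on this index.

Normalizing units and computing the index:
  epoxy: E = 3.344 GPa, ρ = 1230 kg/m³, cost = 13.00 $/kg
  silicon nitride: E = 302.0 GPa, ρ = 3160 kg/m³, cost = 96.70 $/kg
  elm: E = 12.02 GPa, ρ = 748.0 kg/m³, cost = 0.8157 $/kg
  tungsten: E = 400.9 GPa, ρ = 19260 kg/m³, cost = 35.80 $/kg
  stainless steel: E = 193.0 GPa, ρ = 7945 kg/m³, cost = 3.400 $/kg
  elm: M = 19.7 MN·m per $
  stainless steel: M = 7.14 MN·m per $
  silicon nitride: M = 0.988 MN·m per $
  tungsten: M = 0.581 MN·m per $
  epoxy: M = 0.209 MN·m per $
The maximum is for elm.

elm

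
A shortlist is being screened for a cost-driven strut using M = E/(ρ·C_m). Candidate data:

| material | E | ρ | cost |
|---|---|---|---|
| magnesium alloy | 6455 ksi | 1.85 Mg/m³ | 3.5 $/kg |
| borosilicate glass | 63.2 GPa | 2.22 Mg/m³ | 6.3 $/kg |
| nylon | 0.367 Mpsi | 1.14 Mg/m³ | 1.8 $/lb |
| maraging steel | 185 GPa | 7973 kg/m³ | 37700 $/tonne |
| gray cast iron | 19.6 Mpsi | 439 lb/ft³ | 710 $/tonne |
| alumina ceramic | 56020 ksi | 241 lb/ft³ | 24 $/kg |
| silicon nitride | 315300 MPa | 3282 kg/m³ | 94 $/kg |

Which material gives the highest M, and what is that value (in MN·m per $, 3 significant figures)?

Convert each candidate to consistent units, then evaluate M:
  magnesium alloy: E = 44.51 GPa, ρ = 1850 kg/m³, cost = 3.500 $/kg
  borosilicate glass: E = 63.20 GPa, ρ = 2220 kg/m³, cost = 6.300 $/kg
  nylon: E = 2.530 GPa, ρ = 1140 kg/m³, cost = 3.968 $/kg
  maraging steel: E = 185.0 GPa, ρ = 7973 kg/m³, cost = 37.70 $/kg
  gray cast iron: E = 135.1 GPa, ρ = 7032 kg/m³, cost = 0.7100 $/kg
  alumina ceramic: E = 386.2 GPa, ρ = 3860 kg/m³, cost = 24.00 $/kg
  silicon nitride: E = 315.3 GPa, ρ = 3282 kg/m³, cost = 94.00 $/kg
  gray cast iron: M = 27.1 MN·m per $
  magnesium alloy: M = 6.87 MN·m per $
  borosilicate glass: M = 4.52 MN·m per $
  alumina ceramic: M = 4.17 MN·m per $
  silicon nitride: M = 1.02 MN·m per $
  maraging steel: M = 0.615 MN·m per $
  nylon: M = 0.559 MN·m per $
The maximum is for gray cast iron.

gray cast iron, M = 27.1 MN·m per $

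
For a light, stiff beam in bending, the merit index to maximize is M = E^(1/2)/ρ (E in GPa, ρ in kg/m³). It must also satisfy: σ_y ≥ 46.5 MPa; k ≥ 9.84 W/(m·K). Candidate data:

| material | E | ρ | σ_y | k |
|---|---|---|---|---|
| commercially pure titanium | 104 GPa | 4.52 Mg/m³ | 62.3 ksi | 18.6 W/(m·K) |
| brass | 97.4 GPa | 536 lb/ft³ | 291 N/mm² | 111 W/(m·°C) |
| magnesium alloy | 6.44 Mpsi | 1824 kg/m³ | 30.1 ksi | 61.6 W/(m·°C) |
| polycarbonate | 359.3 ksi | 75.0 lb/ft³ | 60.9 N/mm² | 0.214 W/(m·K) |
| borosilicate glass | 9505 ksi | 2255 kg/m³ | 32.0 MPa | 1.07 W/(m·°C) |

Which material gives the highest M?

Screen on constraints: σ_y ≥ 46.5 MPa; k ≥ 9.84 W/(m·K). Survivors: commercially pure titanium, brass, magnesium alloy.
In SI units:
  commercially pure titanium: E = 104.0 GPa, ρ = 4520 kg/m³
  brass: E = 97.40 GPa, ρ = 8586 kg/m³
  magnesium alloy: E = 44.40 GPa, ρ = 1824 kg/m³
  magnesium alloy: M = 3.65×10⁻³
  commercially pure titanium: M = 2.26×10⁻³
  brass: M = 1.15×10⁻³
The maximum is for magnesium alloy.

magnesium alloy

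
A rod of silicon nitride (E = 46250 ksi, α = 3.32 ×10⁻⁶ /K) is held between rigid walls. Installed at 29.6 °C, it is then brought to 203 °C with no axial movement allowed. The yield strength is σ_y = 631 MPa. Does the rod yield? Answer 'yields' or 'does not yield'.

E = 46250 ksi = 318.9 GPa.
ΔT = 173.4 K. Constrained thermal stress σ = E·α·ΔT = 318.9×10³ MPa × 3.32×10⁻⁶ × 173.4 = 184 MPa (compressive).
Compare to σ_y = 631 MPa: σ < σ_y, so it does not yield.

does not yield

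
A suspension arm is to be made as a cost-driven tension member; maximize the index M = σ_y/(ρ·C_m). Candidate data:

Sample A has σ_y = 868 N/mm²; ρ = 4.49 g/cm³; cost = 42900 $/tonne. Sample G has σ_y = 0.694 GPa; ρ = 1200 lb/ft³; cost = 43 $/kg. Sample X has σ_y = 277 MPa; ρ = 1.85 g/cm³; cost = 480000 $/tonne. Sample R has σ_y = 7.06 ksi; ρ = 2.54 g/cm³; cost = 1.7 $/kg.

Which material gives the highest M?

Putting every candidate on a common basis:
  sample A: σ_y = 868.0 MPa, ρ = 4490 kg/m³, cost = 42.90 $/kg
  sample G: σ_y = 694.0 MPa, ρ = 19220 kg/m³, cost = 43.00 $/kg
  sample X: σ_y = 277.0 MPa, ρ = 1850 kg/m³, cost = 480.0 $/kg
  sample R: σ_y = 48.68 MPa, ρ = 2540 kg/m³, cost = 1.700 $/kg
  sample R: M = 11.3 kN·m per $
  sample A: M = 4.51 kN·m per $
  sample G: M = 0.840 kN·m per $
  sample X: M = 0.312 kN·m per $
Sample R has the largest M.

sample R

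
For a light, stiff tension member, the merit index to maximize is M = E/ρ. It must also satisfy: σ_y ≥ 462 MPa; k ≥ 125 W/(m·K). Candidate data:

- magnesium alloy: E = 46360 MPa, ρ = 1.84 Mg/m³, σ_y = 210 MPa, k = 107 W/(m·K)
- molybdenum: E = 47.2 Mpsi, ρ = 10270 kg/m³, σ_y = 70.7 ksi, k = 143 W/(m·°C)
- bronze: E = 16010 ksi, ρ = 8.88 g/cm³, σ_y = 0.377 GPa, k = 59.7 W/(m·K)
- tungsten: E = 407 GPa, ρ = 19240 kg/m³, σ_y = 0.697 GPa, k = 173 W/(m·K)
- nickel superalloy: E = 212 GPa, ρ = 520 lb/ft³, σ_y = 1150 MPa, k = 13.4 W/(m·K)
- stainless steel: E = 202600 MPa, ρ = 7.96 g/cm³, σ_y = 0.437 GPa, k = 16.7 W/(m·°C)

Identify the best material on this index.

Screen on constraints: σ_y ≥ 462 MPa; k ≥ 125 W/(m·K). Survivors: molybdenum, tungsten.
Normalizing units and computing the index:
  molybdenum: E = 325.4 GPa, ρ = 10270 kg/m³
  tungsten: E = 407.0 GPa, ρ = 19240 kg/m³
  molybdenum: M = 31.7 MN·m/kg
  tungsten: M = 21.2 MN·m/kg
Molybdenum has the largest M.

molybdenum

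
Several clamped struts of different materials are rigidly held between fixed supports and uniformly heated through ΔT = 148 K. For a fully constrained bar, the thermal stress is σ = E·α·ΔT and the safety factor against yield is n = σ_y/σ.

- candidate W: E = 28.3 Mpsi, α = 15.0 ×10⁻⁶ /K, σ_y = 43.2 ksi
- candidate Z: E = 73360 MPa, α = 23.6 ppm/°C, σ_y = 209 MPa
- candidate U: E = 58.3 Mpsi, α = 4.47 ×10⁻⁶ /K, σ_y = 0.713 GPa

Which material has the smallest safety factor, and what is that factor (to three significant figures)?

candidate W, n = 0.688

In consistent units (E in GPa, α in ×10⁻⁶/K, σ_y in MPa):
  candidate W: E = 195.1, α = 15.0, σ_y = 297.9 → σ = 433 MPa, n = 0.688
  candidate Z: E = 73.36, α = 23.6, σ_y = 209.0 → σ = 256 MPa, n = 0.816
  candidate U: E = 402.0, α = 4.47, σ_y = 713.0 → σ = 266 MPa, n = 2.68
The minimum is candidate W at n = 0.688.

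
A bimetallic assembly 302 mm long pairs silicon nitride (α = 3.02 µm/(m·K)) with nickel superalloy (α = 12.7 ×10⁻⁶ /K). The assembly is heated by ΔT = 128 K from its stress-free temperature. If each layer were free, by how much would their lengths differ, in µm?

Δα = |3.02 − 12.7|×10⁻⁶/K = 9.68×10⁻⁶/K.
ΔL_mismatch = Δα·L·ΔT = 9.68×10⁻⁶ × 302.0 mm × 128.0 K = 374 µm.

374 µm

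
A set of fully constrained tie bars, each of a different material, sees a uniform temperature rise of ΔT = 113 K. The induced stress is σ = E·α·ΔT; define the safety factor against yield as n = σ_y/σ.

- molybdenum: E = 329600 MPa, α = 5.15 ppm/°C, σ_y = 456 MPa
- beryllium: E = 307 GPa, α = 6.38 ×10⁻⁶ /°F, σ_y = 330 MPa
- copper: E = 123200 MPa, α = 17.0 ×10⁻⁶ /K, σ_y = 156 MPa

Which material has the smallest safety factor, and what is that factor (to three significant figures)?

copper, n = 0.659

Per material, after unit conversion:
  molybdenum: E = 329.6, α = 5.15, σ_y = 456.0 → σ = 192 MPa, n = 2.38
  beryllium: E = 307.0, α = 11.5, σ_y = 330.0 → σ = 398 MPa, n = 0.828
  copper: E = 123.2, α = 17.0, σ_y = 156.0 → σ = 237 MPa, n = 0.659
Copper has the lowest safety factor, n = 0.659.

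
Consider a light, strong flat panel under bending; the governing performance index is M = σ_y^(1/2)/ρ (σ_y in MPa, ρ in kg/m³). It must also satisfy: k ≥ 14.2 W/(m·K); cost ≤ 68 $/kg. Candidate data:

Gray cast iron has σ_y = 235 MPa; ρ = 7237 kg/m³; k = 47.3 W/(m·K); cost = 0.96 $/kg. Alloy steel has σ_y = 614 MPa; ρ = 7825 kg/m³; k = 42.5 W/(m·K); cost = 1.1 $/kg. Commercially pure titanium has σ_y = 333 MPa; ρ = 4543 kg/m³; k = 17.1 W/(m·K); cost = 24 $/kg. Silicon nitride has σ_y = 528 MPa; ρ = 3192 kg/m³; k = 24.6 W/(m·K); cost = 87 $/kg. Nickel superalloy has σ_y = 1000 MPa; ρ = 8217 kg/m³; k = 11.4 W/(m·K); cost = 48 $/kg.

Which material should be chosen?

commercially pure titanium

Screen on constraints: k ≥ 14.2 W/(m·K); cost ≤ 68 $/kg. Survivors: gray cast iron, alloy steel, commercially pure titanium.
Per-candidate index values:
  commercially pure titanium: M = 4.02×10⁻³
  alloy steel: M = 3.17×10⁻³
  gray cast iron: M = 2.12×10⁻³
Commercially pure titanium ranks first.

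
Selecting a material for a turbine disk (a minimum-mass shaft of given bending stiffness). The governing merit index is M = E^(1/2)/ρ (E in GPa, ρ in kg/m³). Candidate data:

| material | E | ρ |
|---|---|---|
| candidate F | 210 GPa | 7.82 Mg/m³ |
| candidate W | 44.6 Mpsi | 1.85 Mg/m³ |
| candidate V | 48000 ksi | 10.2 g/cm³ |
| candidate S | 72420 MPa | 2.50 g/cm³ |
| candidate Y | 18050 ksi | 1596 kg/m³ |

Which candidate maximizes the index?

In SI units:
  candidate F: E = 210.0 GPa, ρ = 7820 kg/m³
  candidate W: E = 307.5 GPa, ρ = 1850 kg/m³
  candidate V: E = 330.9 GPa, ρ = 10200 kg/m³
  candidate S: E = 72.42 GPa, ρ = 2500 kg/m³
  candidate Y: E = 124.5 GPa, ρ = 1596 kg/m³
  candidate W: M = 9.48×10⁻³
  candidate Y: M = 6.99×10⁻³
  candidate S: M = 3.40×10⁻³
  candidate F: M = 1.85×10⁻³
  candidate V: M = 1.78×10⁻³
Candidate W ranks first.

candidate W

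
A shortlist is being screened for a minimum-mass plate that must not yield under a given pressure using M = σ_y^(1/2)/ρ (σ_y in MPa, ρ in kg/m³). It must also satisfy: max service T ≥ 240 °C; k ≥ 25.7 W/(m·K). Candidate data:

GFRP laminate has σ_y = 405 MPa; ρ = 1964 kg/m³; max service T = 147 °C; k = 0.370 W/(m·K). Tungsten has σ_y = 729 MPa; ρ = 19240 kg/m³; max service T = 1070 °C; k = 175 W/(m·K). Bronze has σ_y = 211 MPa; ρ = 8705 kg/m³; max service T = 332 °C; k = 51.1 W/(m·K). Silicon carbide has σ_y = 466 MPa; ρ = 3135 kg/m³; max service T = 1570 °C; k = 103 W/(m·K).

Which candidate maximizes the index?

silicon carbide

Screen on constraints: max service T ≥ 240 °C; k ≥ 25.7 W/(m·K). Survivors: tungsten, bronze, silicon carbide.
Computing M directly (units already consistent):
  silicon carbide: M = 6.89×10⁻³
  bronze: M = 1.67×10⁻³
  tungsten: M = 1.40×10⁻³
Silicon carbide has the largest M.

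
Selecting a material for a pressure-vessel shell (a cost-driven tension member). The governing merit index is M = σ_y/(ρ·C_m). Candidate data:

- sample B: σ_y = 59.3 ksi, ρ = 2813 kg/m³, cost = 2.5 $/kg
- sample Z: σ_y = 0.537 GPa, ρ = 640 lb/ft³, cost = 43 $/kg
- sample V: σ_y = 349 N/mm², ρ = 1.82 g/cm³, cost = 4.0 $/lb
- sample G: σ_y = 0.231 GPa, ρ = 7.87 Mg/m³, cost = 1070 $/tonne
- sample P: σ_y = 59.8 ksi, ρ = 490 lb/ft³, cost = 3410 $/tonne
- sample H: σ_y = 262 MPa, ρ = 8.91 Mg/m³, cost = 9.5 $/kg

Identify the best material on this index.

sample B

After converting to SI:
  sample B: σ_y = 408.9 MPa, ρ = 2813 kg/m³, cost = 2.500 $/kg
  sample Z: σ_y = 537.0 MPa, ρ = 10250 kg/m³, cost = 43.00 $/kg
  sample V: σ_y = 349.0 MPa, ρ = 1820 kg/m³, cost = 8.818 $/kg
  sample G: σ_y = 231.0 MPa, ρ = 7870 kg/m³, cost = 1.070 $/kg
  sample P: σ_y = 412.3 MPa, ρ = 7849 kg/m³, cost = 3.410 $/kg
  sample H: σ_y = 262.0 MPa, ρ = 8910 kg/m³, cost = 9.500 $/kg
  sample B: M = 58.1 kN·m per $
  sample G: M = 27.4 kN·m per $
  sample V: M = 21.7 kN·m per $
  sample P: M = 15.4 kN·m per $
  sample H: M = 3.10 kN·m per $
  sample Z: M = 1.22 kN·m per $
Sample B ranks first.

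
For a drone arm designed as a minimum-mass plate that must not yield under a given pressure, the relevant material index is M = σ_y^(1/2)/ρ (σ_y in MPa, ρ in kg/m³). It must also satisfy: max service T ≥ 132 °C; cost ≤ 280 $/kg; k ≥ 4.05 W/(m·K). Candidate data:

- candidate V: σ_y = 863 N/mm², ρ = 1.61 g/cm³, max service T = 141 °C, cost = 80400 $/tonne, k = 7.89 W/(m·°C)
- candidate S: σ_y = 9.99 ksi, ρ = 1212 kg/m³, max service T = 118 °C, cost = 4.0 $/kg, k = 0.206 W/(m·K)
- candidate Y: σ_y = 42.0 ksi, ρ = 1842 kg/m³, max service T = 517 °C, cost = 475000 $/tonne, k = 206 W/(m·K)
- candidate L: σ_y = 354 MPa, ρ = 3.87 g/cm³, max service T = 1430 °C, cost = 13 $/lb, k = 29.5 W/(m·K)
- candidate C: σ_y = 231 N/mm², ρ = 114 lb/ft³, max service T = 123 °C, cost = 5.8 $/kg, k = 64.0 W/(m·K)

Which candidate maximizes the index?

candidate V

Screen on constraints: max service T ≥ 132 °C; cost ≤ 280 $/kg; k ≥ 4.05 W/(m·K). Survivors: candidate V, candidate L.
After converting to SI:
  candidate V: σ_y = 863.0 MPa, ρ = 1610 kg/m³
  candidate L: σ_y = 354.0 MPa, ρ = 3870 kg/m³
  candidate V: M = 18.2×10⁻³
  candidate L: M = 4.86×10⁻³
The maximum is for candidate V.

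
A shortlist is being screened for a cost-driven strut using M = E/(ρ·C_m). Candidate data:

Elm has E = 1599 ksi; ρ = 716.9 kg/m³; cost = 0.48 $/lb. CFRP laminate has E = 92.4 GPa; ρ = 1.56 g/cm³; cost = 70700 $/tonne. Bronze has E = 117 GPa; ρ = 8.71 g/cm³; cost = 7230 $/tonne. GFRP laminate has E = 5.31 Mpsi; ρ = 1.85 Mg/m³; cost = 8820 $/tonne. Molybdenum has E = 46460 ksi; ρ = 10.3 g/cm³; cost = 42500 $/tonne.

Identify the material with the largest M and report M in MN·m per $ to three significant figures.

In SI units:
  elm: E = 11.02 GPa, ρ = 716.9 kg/m³, cost = 1.058 $/kg
  CFRP laminate: E = 92.40 GPa, ρ = 1560 kg/m³, cost = 70.70 $/kg
  bronze: E = 117.0 GPa, ρ = 8710 kg/m³, cost = 7.230 $/kg
  GFRP laminate: E = 36.61 GPa, ρ = 1850 kg/m³, cost = 8.820 $/kg
  molybdenum: E = 320.3 GPa, ρ = 10300 kg/m³, cost = 42.50 $/kg
  elm: M = 14.5 MN·m per $
  GFRP laminate: M = 2.24 MN·m per $
  bronze: M = 1.86 MN·m per $
  CFRP laminate: M = 0.838 MN·m per $
  molybdenum: M = 0.732 MN·m per $
Highest index: elm.

elm, M = 14.5 MN·m per $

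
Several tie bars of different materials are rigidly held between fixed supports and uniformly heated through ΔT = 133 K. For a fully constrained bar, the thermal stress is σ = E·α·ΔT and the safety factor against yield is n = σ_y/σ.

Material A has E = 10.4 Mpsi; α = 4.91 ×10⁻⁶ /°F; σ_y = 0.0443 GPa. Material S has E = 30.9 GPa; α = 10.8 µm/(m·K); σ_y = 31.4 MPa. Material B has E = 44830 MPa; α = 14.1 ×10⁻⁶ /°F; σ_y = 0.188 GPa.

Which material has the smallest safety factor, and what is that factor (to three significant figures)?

Per material, after unit conversion:
  material A: E = 71.71, α = 8.84, σ_y = 44.30 → σ = 84.3 MPa, n = 0.526
  material S: E = 30.90, α = 10.8, σ_y = 31.40 → σ = 44.4 MPa, n = 0.707
  material B: E = 44.83, α = 25.4, σ_y = 188.0 → σ = 151 MPa, n = 1.24
Material A has the lowest safety factor, n = 0.526.

material A, n = 0.526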